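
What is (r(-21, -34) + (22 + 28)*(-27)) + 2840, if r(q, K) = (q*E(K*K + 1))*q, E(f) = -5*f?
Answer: -2549695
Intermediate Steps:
r(q, K) = q²*(-5 - 5*K²) (r(q, K) = (q*(-5*(K*K + 1)))*q = (q*(-5*(K² + 1)))*q = (q*(-5*(1 + K²)))*q = (q*(-5 - 5*K²))*q = q²*(-5 - 5*K²))
(r(-21, -34) + (22 + 28)*(-27)) + 2840 = (5*(-21)²*(-1 - 1*(-34)²) + (22 + 28)*(-27)) + 2840 = (5*441*(-1 - 1*1156) + 50*(-27)) + 2840 = (5*441*(-1 - 1156) - 1350) + 2840 = (5*441*(-1157) - 1350) + 2840 = (-2551185 - 1350) + 2840 = -2552535 + 2840 = -2549695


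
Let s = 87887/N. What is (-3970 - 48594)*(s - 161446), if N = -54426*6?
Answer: 692809918167683/81639 ≈ 8.4863e+9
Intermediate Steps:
N = -326556
s = -87887/326556 (s = 87887/(-326556) = 87887*(-1/326556) = -87887/326556 ≈ -0.26913)
(-3970 - 48594)*(s - 161446) = (-3970 - 48594)*(-87887/326556 - 161446) = -52564*(-52721247863/326556) = 692809918167683/81639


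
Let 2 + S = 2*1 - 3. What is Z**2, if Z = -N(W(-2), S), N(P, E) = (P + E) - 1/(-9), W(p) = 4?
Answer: 100/81 ≈ 1.2346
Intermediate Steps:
S = -3 (S = -2 + (2*1 - 3) = -2 + (2 - 3) = -2 - 1 = -3)
N(P, E) = 1/9 + E + P (N(P, E) = (E + P) - 1*(-1/9) = (E + P) + 1/9 = 1/9 + E + P)
Z = -10/9 (Z = -(1/9 - 3 + 4) = -1*10/9 = -10/9 ≈ -1.1111)
Z**2 = (-10/9)**2 = 100/81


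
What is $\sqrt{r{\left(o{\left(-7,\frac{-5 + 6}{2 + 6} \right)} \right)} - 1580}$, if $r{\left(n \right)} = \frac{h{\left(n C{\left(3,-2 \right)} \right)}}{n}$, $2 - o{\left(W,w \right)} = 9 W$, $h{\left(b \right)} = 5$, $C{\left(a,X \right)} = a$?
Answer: $\frac{i \sqrt{267007}}{13} \approx 39.748 i$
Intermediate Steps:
$o{\left(W,w \right)} = 2 - 9 W$
$r{\left(n \right)} = \frac{5}{n}$
$\sqrt{r{\left(o{\left(-7,\frac{-5 + 6}{2 + 6} \right)} \right)} - 1580} = \sqrt{\frac{5}{2 - -63} - 1580} = \sqrt{\frac{5}{2 + 63} - 1580} = \sqrt{\frac{5}{65} - 1580} = \sqrt{5 \cdot \frac{1}{65} - 1580} = \sqrt{\frac{1}{13} - 1580} = \sqrt{- \frac{20539}{13}} = \frac{i \sqrt{267007}}{13}$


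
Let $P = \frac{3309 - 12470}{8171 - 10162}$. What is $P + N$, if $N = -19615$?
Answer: $- \frac{39044304}{1991} \approx -19610.0$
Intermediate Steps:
$P = \frac{9161}{1991}$ ($P = - \frac{9161}{-1991} = \left(-9161\right) \left(- \frac{1}{1991}\right) = \frac{9161}{1991} \approx 4.6012$)
$P + N = \frac{9161}{1991} - 19615 = - \frac{39044304}{1991}$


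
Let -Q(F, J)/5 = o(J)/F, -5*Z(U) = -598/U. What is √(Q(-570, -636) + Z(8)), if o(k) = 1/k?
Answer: √54576066830/60420 ≈ 3.8665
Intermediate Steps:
Z(U) = 598/(5*U) (Z(U) = -(-598)/(5*U) = 598/(5*U))
Q(F, J) = -5/(F*J) (Q(F, J) = -5/(J*F) = -5/(F*J))
√(Q(-570, -636) + Z(8)) = √(-5/(-570*(-636)) + (598/5)/8) = √(-5*(-1/570)*(-1/636) + (598/5)*(⅛)) = √(-1/72504 + 299/20) = √(5419669/362520) = √54576066830/60420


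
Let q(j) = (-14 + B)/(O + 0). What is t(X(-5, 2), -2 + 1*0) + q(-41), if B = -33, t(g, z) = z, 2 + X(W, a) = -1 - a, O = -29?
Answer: -11/29 ≈ -0.37931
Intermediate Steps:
X(W, a) = -3 - a (X(W, a) = -2 + (-1 - a) = -3 - a)
q(j) = 47/29 (q(j) = (-14 - 33)/(-29 + 0) = -47/(-29) = -47*(-1/29) = 47/29)
t(X(-5, 2), -2 + 1*0) + q(-41) = (-2 + 1*0) + 47/29 = (-2 + 0) + 47/29 = -2 + 47/29 = -11/29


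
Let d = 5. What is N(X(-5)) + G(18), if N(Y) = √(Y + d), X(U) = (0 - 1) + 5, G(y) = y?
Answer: 21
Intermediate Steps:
X(U) = 4 (X(U) = -1 + 5 = 4)
N(Y) = √(5 + Y) (N(Y) = √(Y + 5) = √(5 + Y))
N(X(-5)) + G(18) = √(5 + 4) + 18 = √9 + 18 = 3 + 18 = 21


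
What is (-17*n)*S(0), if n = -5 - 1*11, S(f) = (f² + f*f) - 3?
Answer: -816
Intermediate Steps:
S(f) = -3 + 2*f² (S(f) = (f² + f²) - 3 = 2*f² - 3 = -3 + 2*f²)
n = -16 (n = -5 - 11 = -16)
(-17*n)*S(0) = (-17*(-16))*(-3 + 2*0²) = 272*(-3 + 2*0) = 272*(-3 + 0) = 272*(-3) = -816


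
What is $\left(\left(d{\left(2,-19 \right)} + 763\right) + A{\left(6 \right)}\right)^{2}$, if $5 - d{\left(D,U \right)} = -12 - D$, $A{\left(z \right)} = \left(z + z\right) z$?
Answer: $729316$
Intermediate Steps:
$A{\left(z \right)} = 2 z^{2}$ ($A{\left(z \right)} = 2 z z = 2 z^{2}$)
$d{\left(D,U \right)} = 17 + D$ ($d{\left(D,U \right)} = 5 - \left(-12 - D\right) = 5 + \left(12 + D\right) = 17 + D$)
$\left(\left(d{\left(2,-19 \right)} + 763\right) + A{\left(6 \right)}\right)^{2} = \left(\left(\left(17 + 2\right) + 763\right) + 2 \cdot 6^{2}\right)^{2} = \left(\left(19 + 763\right) + 2 \cdot 36\right)^{2} = \left(782 + 72\right)^{2} = 854^{2} = 729316$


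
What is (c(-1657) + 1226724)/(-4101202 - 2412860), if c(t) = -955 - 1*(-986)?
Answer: -1226755/6514062 ≈ -0.18832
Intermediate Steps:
c(t) = 31 (c(t) = -955 + 986 = 31)
(c(-1657) + 1226724)/(-4101202 - 2412860) = (31 + 1226724)/(-4101202 - 2412860) = 1226755/(-6514062) = 1226755*(-1/6514062) = -1226755/6514062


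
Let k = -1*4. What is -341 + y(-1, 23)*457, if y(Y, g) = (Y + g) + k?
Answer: 7885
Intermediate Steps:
k = -4
y(Y, g) = -4 + Y + g (y(Y, g) = (Y + g) - 4 = -4 + Y + g)
-341 + y(-1, 23)*457 = -341 + (-4 - 1 + 23)*457 = -341 + 18*457 = -341 + 8226 = 7885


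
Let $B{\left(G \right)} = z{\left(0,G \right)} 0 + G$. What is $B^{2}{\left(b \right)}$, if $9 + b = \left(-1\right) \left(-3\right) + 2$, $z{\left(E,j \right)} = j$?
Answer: $16$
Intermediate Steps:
$b = -4$ ($b = -9 + \left(\left(-1\right) \left(-3\right) + 2\right) = -9 + \left(3 + 2\right) = -9 + 5 = -4$)
$B{\left(G \right)} = G$ ($B{\left(G \right)} = G 0 + G = 0 + G = G$)
$B^{2}{\left(b \right)} = \left(-4\right)^{2} = 16$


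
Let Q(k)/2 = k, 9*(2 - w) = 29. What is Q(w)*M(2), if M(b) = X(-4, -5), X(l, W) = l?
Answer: 88/9 ≈ 9.7778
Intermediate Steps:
w = -11/9 (w = 2 - 1/9*29 = 2 - 29/9 = -11/9 ≈ -1.2222)
Q(k) = 2*k
M(b) = -4
Q(w)*M(2) = (2*(-11/9))*(-4) = -22/9*(-4) = 88/9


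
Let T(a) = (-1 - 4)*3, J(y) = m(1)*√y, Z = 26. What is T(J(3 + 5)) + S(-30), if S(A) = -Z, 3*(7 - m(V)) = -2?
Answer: -41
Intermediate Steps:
m(V) = 23/3 (m(V) = 7 - ⅓*(-2) = 7 + ⅔ = 23/3)
S(A) = -26 (S(A) = -1*26 = -26)
J(y) = 23*√y/3
T(a) = -15 (T(a) = -5*3 = -15)
T(J(3 + 5)) + S(-30) = -15 - 26 = -41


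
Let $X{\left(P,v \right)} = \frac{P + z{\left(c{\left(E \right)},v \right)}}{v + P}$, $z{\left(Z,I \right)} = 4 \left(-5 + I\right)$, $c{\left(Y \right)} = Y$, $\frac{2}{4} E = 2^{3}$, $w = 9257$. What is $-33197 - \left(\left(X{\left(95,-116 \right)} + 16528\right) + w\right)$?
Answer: $- \frac{1239011}{21} \approx -59001.0$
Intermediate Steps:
$E = 16$ ($E = 2 \cdot 2^{3} = 2 \cdot 8 = 16$)
$z{\left(Z,I \right)} = -20 + 4 I$
$X{\left(P,v \right)} = \frac{-20 + P + 4 v}{P + v}$ ($X{\left(P,v \right)} = \frac{P + \left(-20 + 4 v\right)}{v + P} = \frac{-20 + P + 4 v}{P + v}$)
$-33197 - \left(\left(X{\left(95,-116 \right)} + 16528\right) + w\right) = -33197 - \left(\left(\frac{-20 + 95 + 4 \left(-116\right)}{95 - 116} + 16528\right) + 9257\right) = -33197 - \left(\left(\frac{-20 + 95 - 464}{-21} + 16528\right) + 9257\right) = -33197 - \left(\left(\left(- \frac{1}{21}\right) \left(-389\right) + 16528\right) + 9257\right) = -33197 - \left(\left(\frac{389}{21} + 16528\right) + 9257\right) = -33197 - \left(\frac{347477}{21} + 9257\right) = -33197 - \frac{541874}{21} = - \frac{1239011}{21}$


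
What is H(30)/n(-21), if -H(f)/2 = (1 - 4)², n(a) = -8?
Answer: 9/4 ≈ 2.2500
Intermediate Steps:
H(f) = -18 (H(f) = -2*(1 - 4)² = -2*(-3)² = -2*9 = -18)
H(30)/n(-21) = -18/(-8) = -18*(-⅛) = 9/4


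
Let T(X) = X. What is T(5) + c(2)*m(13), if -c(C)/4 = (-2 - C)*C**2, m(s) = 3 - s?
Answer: -635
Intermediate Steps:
c(C) = -4*C**2*(-2 - C) (c(C) = -4*(-2 - C)*C**2 = -4*C**2*(-2 - C))
T(5) + c(2)*m(13) = 5 + (4*2**2*(2 + 2))*(3 - 1*13) = 5 + (4*4*4)*(3 - 13) = 5 + 64*(-10) = 5 - 640 = -635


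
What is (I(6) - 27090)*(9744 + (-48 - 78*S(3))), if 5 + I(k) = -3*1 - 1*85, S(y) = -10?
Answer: -284769108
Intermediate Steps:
I(k) = -93 (I(k) = -5 + (-3*1 - 1*85) = -5 + (-3 - 85) = -5 - 88 = -93)
(I(6) - 27090)*(9744 + (-48 - 78*S(3))) = (-93 - 27090)*(9744 + (-48 - 78*(-10))) = -27183*(9744 + (-48 + 780)) = -27183*(9744 + 732) = -27183*10476 = -284769108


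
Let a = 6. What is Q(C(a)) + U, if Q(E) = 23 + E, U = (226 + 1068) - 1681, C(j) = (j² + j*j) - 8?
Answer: -300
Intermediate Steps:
C(j) = -8 + 2*j² (C(j) = (j² + j²) - 8 = 2*j² - 8 = -8 + 2*j²)
U = -387 (U = 1294 - 1681 = -387)
Q(C(a)) + U = (23 + (-8 + 2*6²)) - 387 = (23 + (-8 + 2*36)) - 387 = (23 + (-8 + 72)) - 387 = (23 + 64) - 387 = 87 - 387 = -300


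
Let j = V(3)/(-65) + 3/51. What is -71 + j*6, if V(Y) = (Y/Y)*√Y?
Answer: -1201/17 - 6*√3/65 ≈ -70.807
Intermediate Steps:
V(Y) = √Y (V(Y) = 1*√Y = √Y)
j = 1/17 - √3/65 (j = √3/(-65) + 3/51 = √3*(-1/65) + 3*(1/51) = -√3/65 + 1/17 = 1/17 - √3/65 ≈ 0.032177)
-71 + j*6 = -71 + (1/17 - √3/65)*6 = -71 + (6/17 - 6*√3/65) = -1201/17 - 6*√3/65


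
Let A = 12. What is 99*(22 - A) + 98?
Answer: 1088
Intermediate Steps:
99*(22 - A) + 98 = 99*(22 - 1*12) + 98 = 99*(22 - 12) + 98 = 99*10 + 98 = 990 + 98 = 1088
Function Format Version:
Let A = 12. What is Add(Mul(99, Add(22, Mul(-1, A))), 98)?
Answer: 1088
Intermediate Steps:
Add(Mul(99, Add(22, Mul(-1, A))), 98) = Add(Mul(99, Add(22, Mul(-1, 12))), 98) = Add(Mul(99, Add(22, -12)), 98) = Add(Mul(99, 10), 98) = Add(990, 98) = 1088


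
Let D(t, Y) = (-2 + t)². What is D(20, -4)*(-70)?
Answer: -22680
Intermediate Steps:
D(20, -4)*(-70) = (-2 + 20)²*(-70) = 18²*(-70) = 324*(-70) = -22680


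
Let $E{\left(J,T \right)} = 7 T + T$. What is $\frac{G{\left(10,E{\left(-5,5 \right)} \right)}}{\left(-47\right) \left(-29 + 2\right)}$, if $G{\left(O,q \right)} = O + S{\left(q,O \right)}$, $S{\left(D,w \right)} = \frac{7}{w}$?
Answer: $\frac{107}{12690} \approx 0.0084318$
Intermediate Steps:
$E{\left(J,T \right)} = 8 T$
$G{\left(O,q \right)} = O + \frac{7}{O}$
$\frac{G{\left(10,E{\left(-5,5 \right)} \right)}}{\left(-47\right) \left(-29 + 2\right)} = \frac{10 + \frac{7}{10}}{\left(-47\right) \left(-29 + 2\right)} = \frac{10 + 7 \cdot \frac{1}{10}}{\left(-47\right) \left(-27\right)} = \frac{10 + \frac{7}{10}}{1269} = \frac{107}{10} \cdot \frac{1}{1269} = \frac{107}{12690}$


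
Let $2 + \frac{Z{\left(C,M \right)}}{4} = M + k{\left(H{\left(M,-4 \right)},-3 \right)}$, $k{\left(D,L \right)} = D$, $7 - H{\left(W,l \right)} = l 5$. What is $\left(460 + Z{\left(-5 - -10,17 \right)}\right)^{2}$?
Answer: $394384$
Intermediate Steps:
$H{\left(W,l \right)} = 7 - 5 l$ ($H{\left(W,l \right)} = 7 - l 5 = 7 - 5 l$)
$Z{\left(C,M \right)} = 100 + 4 M$ ($Z{\left(C,M \right)} = -8 + 4 \left(M + \left(7 - -20\right)\right) = -8 + 4 \left(M + \left(7 + 20\right)\right) = -8 + 4 \left(M + 27\right) = -8 + 4 \left(27 + M\right) = -8 + \left(108 + 4 M\right) = 100 + 4 M$)
$\left(460 + Z{\left(-5 - -10,17 \right)}\right)^{2} = \left(460 + \left(100 + 4 \cdot 17\right)\right)^{2} = \left(460 + \left(100 + 68\right)\right)^{2} = \left(460 + 168\right)^{2} = 628^{2} = 394384$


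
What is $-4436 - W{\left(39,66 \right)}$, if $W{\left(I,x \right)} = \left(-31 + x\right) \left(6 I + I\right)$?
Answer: $-13991$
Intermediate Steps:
$W{\left(I,x \right)} = 7 I \left(-31 + x\right)$ ($W{\left(I,x \right)} = \left(-31 + x\right) 7 I = 7 I \left(-31 + x\right)$)
$-4436 - W{\left(39,66 \right)} = -4436 - 7 \cdot 39 \left(-31 + 66\right) = -4436 - 7 \cdot 39 \cdot 35 = -4436 - 9555 = -13991$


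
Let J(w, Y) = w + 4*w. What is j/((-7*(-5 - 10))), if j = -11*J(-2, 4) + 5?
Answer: 23/21 ≈ 1.0952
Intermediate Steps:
J(w, Y) = 5*w
j = 115 (j = -55*(-2) + 5 = -11*(-10) + 5 = 110 + 5 = 115)
j/((-7*(-5 - 10))) = 115/((-7*(-5 - 10))) = 115/((-7*(-15))) = 115/105 = 115*(1/105) = 23/21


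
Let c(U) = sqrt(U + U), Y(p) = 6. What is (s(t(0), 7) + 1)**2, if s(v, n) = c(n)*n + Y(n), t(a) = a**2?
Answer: 735 + 98*sqrt(14) ≈ 1101.7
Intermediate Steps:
c(U) = sqrt(2)*sqrt(U) (c(U) = sqrt(2*U) = sqrt(2)*sqrt(U))
s(v, n) = 6 + sqrt(2)*n**(3/2) (s(v, n) = (sqrt(2)*sqrt(n))*n + 6 = sqrt(2)*n**(3/2) + 6 = 6 + sqrt(2)*n**(3/2))
(s(t(0), 7) + 1)**2 = ((6 + sqrt(2)*7**(3/2)) + 1)**2 = ((6 + sqrt(2)*(7*sqrt(7))) + 1)**2 = ((6 + 7*sqrt(14)) + 1)**2 = (7 + 7*sqrt(14))**2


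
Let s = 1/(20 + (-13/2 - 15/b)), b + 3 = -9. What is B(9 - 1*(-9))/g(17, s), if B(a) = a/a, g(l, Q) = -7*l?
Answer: -1/119 ≈ -0.0084034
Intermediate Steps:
b = -12 (b = -3 - 9 = -12)
s = 4/59 (s = 1/(20 + (-13/2 - 15/(-12))) = 1/(20 + (-13*1/2 - 15*(-1/12))) = 1/(20 + (-13/2 + 5/4)) = 1/(20 - 21/4) = 1/(59/4) = 4/59 ≈ 0.067797)
B(a) = 1
B(9 - 1*(-9))/g(17, s) = 1/(-7*17) = 1/(-119) = 1*(-1/119) = -1/119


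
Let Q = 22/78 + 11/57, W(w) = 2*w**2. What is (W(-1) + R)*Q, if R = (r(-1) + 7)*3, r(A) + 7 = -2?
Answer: -1408/741 ≈ -1.9001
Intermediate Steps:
r(A) = -9 (r(A) = -7 - 2 = -9)
Q = 352/741 (Q = 22*(1/78) + 11*(1/57) = 11/39 + 11/57 = 352/741 ≈ 0.47503)
R = -6 (R = (-9 + 7)*3 = -2*3 = -6)
(W(-1) + R)*Q = (2*(-1)**2 - 6)*(352/741) = (2*1 - 6)*(352/741) = (2 - 6)*(352/741) = -4*352/741 = -1408/741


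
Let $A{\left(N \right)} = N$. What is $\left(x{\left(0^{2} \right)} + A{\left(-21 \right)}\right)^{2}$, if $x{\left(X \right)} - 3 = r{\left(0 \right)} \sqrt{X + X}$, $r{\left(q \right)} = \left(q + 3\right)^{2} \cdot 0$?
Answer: $324$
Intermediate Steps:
$r{\left(q \right)} = 0$ ($r{\left(q \right)} = \left(3 + q\right)^{2} \cdot 0 = 0$)
$x{\left(X \right)} = 3$ ($x{\left(X \right)} = 3 + 0 \sqrt{X + X} = 3 + 0 \sqrt{2 X} = 3 + 0 \sqrt{2} \sqrt{X} = 3 + 0 = 3$)
$\left(x{\left(0^{2} \right)} + A{\left(-21 \right)}\right)^{2} = \left(3 - 21\right)^{2} = \left(-18\right)^{2} = 324$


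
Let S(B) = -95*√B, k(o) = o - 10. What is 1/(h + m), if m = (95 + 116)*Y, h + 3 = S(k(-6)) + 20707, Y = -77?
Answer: 4457/20009249 + 380*I/20009249 ≈ 0.00022275 + 1.8991e-5*I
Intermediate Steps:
k(o) = -10 + o
h = 20704 - 380*I (h = -3 + (-95*√(-10 - 6) + 20707) = -3 + (-380*I + 20707) = -3 + (20707 - 380*I) = 20704 - 380*I ≈ 20704.0 - 380.0*I)
m = -16247 (m = (95 + 116)*(-77) = 211*(-77) = -16247)
1/(h + m) = 1/((20704 - 380*I) - 16247) = 1/(4457 - 380*I) = (4457 + 380*I)/20009249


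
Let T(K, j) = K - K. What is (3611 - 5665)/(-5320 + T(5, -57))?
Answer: 1027/2660 ≈ 0.38609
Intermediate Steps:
T(K, j) = 0
(3611 - 5665)/(-5320 + T(5, -57)) = (3611 - 5665)/(-5320 + 0) = -2054/(-5320) = -2054*(-1/5320) = 1027/2660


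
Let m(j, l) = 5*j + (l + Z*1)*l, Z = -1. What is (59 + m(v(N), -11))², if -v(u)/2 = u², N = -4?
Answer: 961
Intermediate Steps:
v(u) = -2*u²
m(j, l) = 5*j + l*(-1 + l) (m(j, l) = 5*j + (l - 1*1)*l = 5*j + (l - 1)*l = 5*j + (-1 + l)*l = 5*j + l*(-1 + l))
(59 + m(v(N), -11))² = (59 + ((-11)² - 1*(-11) + 5*(-2*(-4)²)))² = (59 + (121 + 11 + 5*(-2*16)))² = (59 + (121 + 11 + 5*(-32)))² = (59 + (121 + 11 - 160))² = (59 - 28)² = 31² = 961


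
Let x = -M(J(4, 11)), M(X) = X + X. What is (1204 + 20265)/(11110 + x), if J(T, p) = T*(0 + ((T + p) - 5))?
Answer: 21469/11030 ≈ 1.9464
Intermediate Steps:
J(T, p) = T*(-5 + T + p) (J(T, p) = T*(0 + (-5 + T + p)) = T*(-5 + T + p))
M(X) = 2*X
x = -80 (x = -2*4*(-5 + 4 + 11) = -2*4*10 = -2*40 = -1*80 = -80)
(1204 + 20265)/(11110 + x) = (1204 + 20265)/(11110 - 80) = 21469/11030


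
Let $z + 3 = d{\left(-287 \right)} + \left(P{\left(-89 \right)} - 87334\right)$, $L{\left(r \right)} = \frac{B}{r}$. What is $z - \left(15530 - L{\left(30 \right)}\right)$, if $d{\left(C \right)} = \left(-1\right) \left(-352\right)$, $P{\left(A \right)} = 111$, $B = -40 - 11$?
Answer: $- \frac{1024057}{10} \approx -1.0241 \cdot 10^{5}$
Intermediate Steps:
$B = -51$
$L{\left(r \right)} = - \frac{51}{r}$
$d{\left(C \right)} = 352$
$z = -86874$ ($z = -3 + \left(352 + \left(111 - 87334\right)\right) = -3 + \left(352 - 87223\right) = -3 - 86871 = -86874$)
$z - \left(15530 - L{\left(30 \right)}\right) = -86874 - \left(15530 - - \frac{51}{30}\right) = -86874 - \left(15530 - \left(-51\right) \frac{1}{30}\right) = -86874 - \left(15530 - - \frac{17}{10}\right) = -86874 - \left(15530 + \frac{17}{10}\right) = -86874 - \frac{155317}{10} = - \frac{1024057}{10}$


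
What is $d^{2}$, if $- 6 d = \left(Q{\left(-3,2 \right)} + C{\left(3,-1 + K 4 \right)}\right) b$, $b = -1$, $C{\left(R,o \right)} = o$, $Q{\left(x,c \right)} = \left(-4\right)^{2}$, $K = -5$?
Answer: $\frac{25}{36} \approx 0.69444$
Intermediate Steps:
$Q{\left(x,c \right)} = 16$
$d = - \frac{5}{6}$ ($d = - \frac{\left(16 - 21\right) \left(-1\right)}{6} = - \frac{\left(-5\right) \left(-1\right)}{6} = \left(- \frac{1}{6}\right) 5 = - \frac{5}{6} \approx -0.83333$)
$d^{2} = \left(- \frac{5}{6}\right)^{2} = \frac{25}{36}$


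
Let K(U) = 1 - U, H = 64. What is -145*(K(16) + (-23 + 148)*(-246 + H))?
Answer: 3300925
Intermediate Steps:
-145*(K(16) + (-23 + 148)*(-246 + H)) = -145*((1 - 1*16) + (-23 + 148)*(-246 + 64)) = -145*((1 - 16) + 125*(-182)) = -145*(-15 - 22750) = -145*(-22765) = 3300925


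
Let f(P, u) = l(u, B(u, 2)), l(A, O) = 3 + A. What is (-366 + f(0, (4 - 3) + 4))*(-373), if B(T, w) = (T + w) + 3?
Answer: 133534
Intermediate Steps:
B(T, w) = 3 + T + w
f(P, u) = 3 + u
(-366 + f(0, (4 - 3) + 4))*(-373) = (-366 + (3 + ((4 - 3) + 4)))*(-373) = (-366 + (3 + (1 + 4)))*(-373) = (-366 + (3 + 5))*(-373) = (-366 + 8)*(-373) = -358*(-373) = 133534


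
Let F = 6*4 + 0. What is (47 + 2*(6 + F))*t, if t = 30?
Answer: 3210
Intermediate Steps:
F = 24 (F = 24 + 0 = 24)
(47 + 2*(6 + F))*t = (47 + 2*(6 + 24))*30 = (47 + 2*30)*30 = (47 + 60)*30 = 107*30 = 3210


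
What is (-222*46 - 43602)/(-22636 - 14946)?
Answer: 26907/18791 ≈ 1.4319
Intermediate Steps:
(-222*46 - 43602)/(-22636 - 14946) = (-10212 - 43602)/(-37582) = -53814*(-1/37582) = 26907/18791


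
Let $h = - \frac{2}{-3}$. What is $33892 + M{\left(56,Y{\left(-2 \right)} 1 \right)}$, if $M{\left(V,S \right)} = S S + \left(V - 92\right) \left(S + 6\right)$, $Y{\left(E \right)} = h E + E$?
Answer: $\frac{304264}{9} \approx 33807.0$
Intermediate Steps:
$h = \frac{2}{3}$ ($h = \left(-2\right) \left(- \frac{1}{3}\right) = \frac{2}{3} \approx 0.66667$)
$Y{\left(E \right)} = \frac{5 E}{3}$ ($Y{\left(E \right)} = \frac{2 E}{3} + E = \frac{5 E}{3}$)
$M{\left(V,S \right)} = S^{2} + \left(-92 + V\right) \left(6 + S\right)$
$33892 + M{\left(56,Y{\left(-2 \right)} 1 \right)} = 33892 + \left(-552 + \left(\frac{5}{3} \left(-2\right) 1\right)^{2} - 92 \cdot \frac{5}{3} \left(-2\right) 1 + 6 \cdot 56 + \frac{5}{3} \left(-2\right) 1 \cdot 56\right) = 33892 + \left(-552 + \left(\left(- \frac{10}{3}\right) 1\right)^{2} - 92 \left(\left(- \frac{10}{3}\right) 1\right) + 336 + \left(- \frac{10}{3}\right) 1 \cdot 56\right) = 33892 - \left(96 - \frac{100}{9}\right) = 33892 + \left(-552 + \frac{100}{9} + \frac{920}{3} + 336 - \frac{560}{3}\right) = 33892 - \frac{764}{9} = \frac{304264}{9}$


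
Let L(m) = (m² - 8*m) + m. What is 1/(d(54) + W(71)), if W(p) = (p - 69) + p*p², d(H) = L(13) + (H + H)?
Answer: 1/358099 ≈ 2.7925e-6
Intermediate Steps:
L(m) = m² - 7*m
d(H) = 78 + 2*H (d(H) = 13*(-7 + 13) + (H + H) = 13*6 + 2*H = 78 + 2*H)
W(p) = -69 + p + p³ (W(p) = (-69 + p) + p³ = -69 + p + p³)
1/(d(54) + W(71)) = 1/((78 + 2*54) + (-69 + 71 + 71³)) = 1/((78 + 108) + (-69 + 71 + 357911)) = 1/(186 + 357913) = 1/358099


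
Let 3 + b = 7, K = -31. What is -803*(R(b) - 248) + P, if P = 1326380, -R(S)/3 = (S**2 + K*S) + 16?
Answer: 1303896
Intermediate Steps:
b = 4 (b = -3 + 7 = 4)
R(S) = -48 - 3*S**2 + 93*S (R(S) = -3*((S**2 - 31*S) + 16) = -3*(16 + S**2 - 31*S) = -48 - 3*S**2 + 93*S)
-803*(R(b) - 248) + P = -803*((-48 - 3*4**2 + 93*4) - 248) + 1326380 = -803*((-48 - 3*16 + 372) - 248) + 1326380 = -803*((-48 - 48 + 372) - 248) + 1326380 = -803*(276 - 248) + 1326380 = -803*28 + 1326380 = -22484 + 1326380 = 1303896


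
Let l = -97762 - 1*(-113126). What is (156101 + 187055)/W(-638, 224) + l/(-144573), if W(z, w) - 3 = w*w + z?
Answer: 48849944464/7162290993 ≈ 6.8204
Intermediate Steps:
l = 15364 (l = -97762 + 113126 = 15364)
W(z, w) = 3 + z + w² (W(z, w) = 3 + (w*w + z) = 3 + (w² + z) = 3 + (z + w²) = 3 + z + w²)
(156101 + 187055)/W(-638, 224) + l/(-144573) = (156101 + 187055)/(3 - 638 + 224²) + 15364/(-144573) = 343156/(3 - 638 + 50176) + 15364*(-1/144573) = 343156/49541 - 15364/144573 = 48849944464/7162290993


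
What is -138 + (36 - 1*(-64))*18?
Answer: 1662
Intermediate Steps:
-138 + (36 - 1*(-64))*18 = -138 + (36 + 64)*18 = -138 + 100*18 = -138 + 1800 = 1662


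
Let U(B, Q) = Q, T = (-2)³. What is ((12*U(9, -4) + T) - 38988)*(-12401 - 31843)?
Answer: 1727462736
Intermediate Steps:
T = -8
((12*U(9, -4) + T) - 38988)*(-12401 - 31843) = ((12*(-4) - 8) - 38988)*(-12401 - 31843) = ((-48 - 8) - 38988)*(-44244) = (-56 - 38988)*(-44244) = -39044*(-44244) = 1727462736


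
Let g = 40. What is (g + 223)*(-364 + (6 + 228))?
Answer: -34190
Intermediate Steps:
(g + 223)*(-364 + (6 + 228)) = (40 + 223)*(-364 + (6 + 228)) = 263*(-364 + 234) = 263*(-130) = -34190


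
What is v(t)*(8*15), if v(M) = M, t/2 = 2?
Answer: 480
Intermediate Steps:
t = 4 (t = 2*2 = 4)
v(t)*(8*15) = 4*(8*15) = 4*120 = 480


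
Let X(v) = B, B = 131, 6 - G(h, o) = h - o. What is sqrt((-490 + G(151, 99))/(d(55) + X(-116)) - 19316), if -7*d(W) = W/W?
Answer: I*sqrt(1013165158)/229 ≈ 139.0*I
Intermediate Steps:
G(h, o) = 6 + o - h (G(h, o) = 6 - (h - o) = 6 + (o - h) = 6 + o - h)
d(W) = -1/7 (d(W) = -W/(7*W) = -1/7*1 = -1/7)
X(v) = 131
sqrt((-490 + G(151, 99))/(d(55) + X(-116)) - 19316) = sqrt((-490 + (6 + 99 - 1*151))/(-1/7 + 131) - 19316) = sqrt((-490 + (6 + 99 - 151))/(916/7) - 19316) = sqrt((-490 - 46)*(7/916) - 19316) = sqrt(-536*7/916 - 19316) = sqrt(-938/229 - 19316) = sqrt(-4424302/229) = I*sqrt(1013165158)/229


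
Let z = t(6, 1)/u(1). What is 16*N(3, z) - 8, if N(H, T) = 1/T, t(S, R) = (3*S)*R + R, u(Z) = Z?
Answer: -136/19 ≈ -7.1579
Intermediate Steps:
t(S, R) = R + 3*R*S (t(S, R) = 3*R*S + R = R + 3*R*S)
z = 19 (z = (1*(1 + 3*6))/1 = (1*(1 + 18))*1 = (1*19)*1 = 19*1 = 19)
16*N(3, z) - 8 = 16/19 - 8 = -136/19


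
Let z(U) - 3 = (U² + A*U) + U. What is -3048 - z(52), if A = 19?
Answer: -6795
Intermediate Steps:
z(U) = 3 + U² + 20*U (z(U) = 3 + ((U² + 19*U) + U) = 3 + (U² + 20*U) = 3 + U² + 20*U)
-3048 - z(52) = -3048 - (3 + 52² + 20*52) = -3048 - (3 + 2704 + 1040) = -3048 - 1*3747 = -3048 - 3747 = -6795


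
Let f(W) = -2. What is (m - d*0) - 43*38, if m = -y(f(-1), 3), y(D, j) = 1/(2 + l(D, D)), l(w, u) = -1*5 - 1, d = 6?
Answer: -6535/4 ≈ -1633.8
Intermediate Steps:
l(w, u) = -6 (l(w, u) = -5 - 1 = -6)
y(D, j) = -¼ (y(D, j) = 1/(2 - 6) = 1/(-4) = -¼)
m = ¼ (m = -1*(-¼) = ¼ ≈ 0.25000)
(m - d*0) - 43*38 = (¼ - 6*0) - 43*38 = (¼ - 1*0) - 1634 = (¼ + 0) - 1634 = ¼ - 1634 = -6535/4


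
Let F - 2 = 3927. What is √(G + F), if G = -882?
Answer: √3047 ≈ 55.200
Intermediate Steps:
F = 3929 (F = 2 + 3927 = 3929)
√(G + F) = √(-882 + 3929) = √3047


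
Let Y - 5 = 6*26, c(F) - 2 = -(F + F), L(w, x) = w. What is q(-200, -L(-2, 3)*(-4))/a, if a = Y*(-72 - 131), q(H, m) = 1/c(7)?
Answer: 1/392196 ≈ 2.5497e-6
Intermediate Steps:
c(F) = 2 - 2*F (c(F) = 2 - (F + F) = 2 - 2*F)
Y = 161 (Y = 5 + 6*26 = 5 + 156 = 161)
q(H, m) = -1/12 (q(H, m) = 1/(2 - 2*7) = 1/(2 - 14) = 1/(-12) = -1/12)
a = -32683 (a = 161*(-72 - 131) = 161*(-203) = -32683)
q(-200, -L(-2, 3)*(-4))/a = -1/12/(-32683) = -1/12*(-1/32683) = 1/392196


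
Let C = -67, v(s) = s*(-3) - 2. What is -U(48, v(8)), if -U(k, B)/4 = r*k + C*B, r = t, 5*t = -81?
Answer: 19288/5 ≈ 3857.6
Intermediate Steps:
t = -81/5 (t = (⅕)*(-81) = -81/5 ≈ -16.200)
v(s) = -2 - 3*s (v(s) = -3*s - 2 = -2 - 3*s)
r = -81/5 ≈ -16.200
U(k, B) = 268*B + 324*k/5 (U(k, B) = -4*(-81*k/5 - 67*B) = -4*(-67*B - 81*k/5) = 268*B + 324*k/5)
-U(48, v(8)) = -(268*(-2 - 3*8) + (324/5)*48) = -(268*(-2 - 24) + 15552/5) = -(268*(-26) + 15552/5) = -(-6968 + 15552/5) = -1*(-19288/5) = 19288/5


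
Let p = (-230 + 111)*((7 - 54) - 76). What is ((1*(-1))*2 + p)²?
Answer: 214183225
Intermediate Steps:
p = 14637 (p = -119*(-47 - 76) = -119*(-123) = 14637)
((1*(-1))*2 + p)² = ((1*(-1))*2 + 14637)² = (-1*2 + 14637)² = (-2 + 14637)² = 14635² = 214183225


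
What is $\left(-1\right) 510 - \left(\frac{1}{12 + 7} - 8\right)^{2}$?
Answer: $- \frac{206911}{361} \approx -573.16$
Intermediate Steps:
$\left(-1\right) 510 - \left(\frac{1}{12 + 7} - 8\right)^{2} = -510 - \left(\frac{1}{19} - 8\right)^{2} = -510 - \left(- \frac{151}{19}\right)^{2} = -510 - \frac{22801}{361} = - \frac{206911}{361}$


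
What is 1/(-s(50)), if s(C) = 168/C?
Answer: -25/84 ≈ -0.29762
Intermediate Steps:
1/(-s(50)) = 1/(-168/50) = 1/(-1*84/25) = 1/(-84/25) = -25/84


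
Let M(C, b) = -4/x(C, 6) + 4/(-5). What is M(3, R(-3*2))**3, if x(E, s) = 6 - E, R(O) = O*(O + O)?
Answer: -32768/3375 ≈ -9.7090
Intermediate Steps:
R(O) = 2*O**2 (R(O) = O*(2*O) = 2*O**2)
M(C, b) = -4/5 - 4/(6 - C) (M(C, b) = -4/(6 - C) + 4/(-5) = -4/(6 - C) + 4*(-1/5) = -4/(6 - C) - 4/5 = -4/5 - 4/(6 - C))
M(3, R(-3*2))**3 = (4*(11 - 1*3)/(5*(-6 + 3)))**3 = ((4/5)*(11 - 3)/(-3))**3 = ((4/5)*(-1/3)*8)**3 = (-32/15)**3 = -32768/3375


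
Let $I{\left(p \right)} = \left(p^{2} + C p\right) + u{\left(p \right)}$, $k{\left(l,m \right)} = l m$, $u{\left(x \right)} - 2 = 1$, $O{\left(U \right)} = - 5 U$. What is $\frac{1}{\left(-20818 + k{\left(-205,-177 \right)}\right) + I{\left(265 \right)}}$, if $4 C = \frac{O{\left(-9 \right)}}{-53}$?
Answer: $\frac{4}{342555} \approx 1.1677 \cdot 10^{-5}$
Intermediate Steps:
$u{\left(x \right)} = 3$ ($u{\left(x \right)} = 2 + 1 = 3$)
$C = - \frac{45}{212}$ ($C = \frac{\left(-5\right) \left(-9\right) \frac{1}{-53}}{4} = \frac{45 \left(- \frac{1}{53}\right)}{4} = \frac{1}{4} \left(- \frac{45}{53}\right) = - \frac{45}{212} \approx -0.21226$)
$I{\left(p \right)} = 3 + p^{2} - \frac{45 p}{212}$ ($I{\left(p \right)} = \left(p^{2} - \frac{45 p}{212}\right) + 3 = 3 + p^{2} - \frac{45 p}{212}$)
$\frac{1}{\left(-20818 + k{\left(-205,-177 \right)}\right) + I{\left(265 \right)}} = \frac{1}{\left(-20818 - -36285\right) + \left(3 + 265^{2} - \frac{225}{4}\right)} = \frac{1}{\left(-20818 + 36285\right) + \left(3 + 70225 - \frac{225}{4}\right)} = \frac{1}{15467 + \frac{280687}{4}} = \frac{1}{\frac{342555}{4}} = \frac{4}{342555}$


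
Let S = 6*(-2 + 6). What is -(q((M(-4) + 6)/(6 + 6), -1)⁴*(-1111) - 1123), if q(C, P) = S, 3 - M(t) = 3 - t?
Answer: 368604259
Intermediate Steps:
M(t) = t (M(t) = 3 - (3 - t) = 3 + (-3 + t) = t)
S = 24 (S = 6*4 = 24)
q(C, P) = 24
-(q((M(-4) + 6)/(6 + 6), -1)⁴*(-1111) - 1123) = -(24⁴*(-1111) - 1123) = -(331776*(-1111) - 1123) = -(-368603136 - 1123) = -1*(-368604259) = 368604259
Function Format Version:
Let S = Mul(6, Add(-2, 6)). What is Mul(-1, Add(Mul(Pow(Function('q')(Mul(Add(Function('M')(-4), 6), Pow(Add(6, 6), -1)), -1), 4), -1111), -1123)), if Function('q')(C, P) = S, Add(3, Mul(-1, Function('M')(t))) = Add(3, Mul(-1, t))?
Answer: 368604259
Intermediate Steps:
Function('M')(t) = t (Function('M')(t) = Add(3, Mul(-1, Add(3, Mul(-1, t)))) = Add(3, Add(-3, t)) = t)
S = 24 (S = Mul(6, 4) = 24)
Function('q')(C, P) = 24
Mul(-1, Add(Mul(Pow(Function('q')(Mul(Add(Function('M')(-4), 6), Pow(Add(6, 6), -1)), -1), 4), -1111), -1123)) = Mul(-1, Add(Mul(Pow(24, 4), -1111), -1123)) = Mul(-1, Add(Mul(331776, -1111), -1123)) = Mul(-1, Add(-368603136, -1123)) = Mul(-1, -368604259) = 368604259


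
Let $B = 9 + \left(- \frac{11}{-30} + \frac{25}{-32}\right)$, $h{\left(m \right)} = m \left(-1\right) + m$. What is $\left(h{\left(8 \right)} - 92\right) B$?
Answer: $- \frac{94783}{120} \approx -789.86$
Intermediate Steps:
$h{\left(m \right)} = 0$ ($h{\left(m \right)} = - m + m = 0$)
$B = \frac{4121}{480}$ ($B = 9 + \left(\left(-11\right) \left(- \frac{1}{30}\right) + 25 \left(- \frac{1}{32}\right)\right) = 9 + \left(\frac{11}{30} - \frac{25}{32}\right) = 9 - \frac{199}{480} = \frac{4121}{480} \approx 8.5854$)
$\left(h{\left(8 \right)} - 92\right) B = \left(0 - 92\right) \frac{4121}{480} = \left(-92\right) \frac{4121}{480} = - \frac{94783}{120}$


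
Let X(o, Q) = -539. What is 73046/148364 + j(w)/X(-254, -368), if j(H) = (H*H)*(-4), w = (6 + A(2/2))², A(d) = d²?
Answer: 14941425/816002 ≈ 18.311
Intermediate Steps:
w = 49 (w = (6 + (2/2)²)² = (6 + (2*(½))²)² = (6 + 1²)² = (6 + 1)² = 7² = 49)
j(H) = -4*H² (j(H) = H²*(-4) = -4*H²)
73046/148364 + j(w)/X(-254, -368) = 73046/148364 - 4*49²/(-539) = 73046*(1/148364) - 4*2401*(-1/539) = 36523/74182 - 9604*(-1/539) = 36523/74182 + 196/11 = 14941425/816002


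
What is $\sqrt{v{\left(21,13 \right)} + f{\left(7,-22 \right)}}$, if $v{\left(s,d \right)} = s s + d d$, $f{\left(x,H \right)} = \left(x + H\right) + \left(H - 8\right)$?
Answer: $\sqrt{565} \approx 23.77$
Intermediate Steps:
$f{\left(x,H \right)} = -8 + x + 2 H$ ($f{\left(x,H \right)} = \left(H + x\right) + \left(-8 + H\right) = -8 + x + 2 H$)
$v{\left(s,d \right)} = d^{2} + s^{2}$ ($v{\left(s,d \right)} = s^{2} + d^{2} = d^{2} + s^{2}$)
$\sqrt{v{\left(21,13 \right)} + f{\left(7,-22 \right)}} = \sqrt{\left(13^{2} + 21^{2}\right) + \left(-8 + 7 + 2 \left(-22\right)\right)} = \sqrt{\left(169 + 441\right) - 45} = \sqrt{610 - 45} = \sqrt{565}$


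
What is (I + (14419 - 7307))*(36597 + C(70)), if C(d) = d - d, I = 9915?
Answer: 623137119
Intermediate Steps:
C(d) = 0
(I + (14419 - 7307))*(36597 + C(70)) = (9915 + (14419 - 7307))*(36597 + 0) = (9915 + 7112)*36597 = 17027*36597 = 623137119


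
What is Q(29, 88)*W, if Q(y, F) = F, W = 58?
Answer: 5104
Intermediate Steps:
Q(29, 88)*W = 88*58 = 5104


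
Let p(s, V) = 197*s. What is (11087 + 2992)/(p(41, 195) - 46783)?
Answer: -4693/12902 ≈ -0.36374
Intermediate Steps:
(11087 + 2992)/(p(41, 195) - 46783) = (11087 + 2992)/(197*41 - 46783) = 14079/(8077 - 46783) = 14079/(-38706) = 14079*(-1/38706) = -4693/12902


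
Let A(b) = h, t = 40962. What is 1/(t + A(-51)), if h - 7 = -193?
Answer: 1/40776 ≈ 2.4524e-5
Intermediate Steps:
h = -186 (h = 7 - 193 = -186)
A(b) = -186
1/(t + A(-51)) = 1/(40962 - 186) = 1/40776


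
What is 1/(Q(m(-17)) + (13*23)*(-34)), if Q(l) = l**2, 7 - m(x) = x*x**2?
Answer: 1/24196234 ≈ 4.1329e-8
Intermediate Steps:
m(x) = 7 - x**3 (m(x) = 7 - x*x**2 = 7 - x**3)
1/(Q(m(-17)) + (13*23)*(-34)) = 1/((7 - 1*(-17)**3)**2 + (13*23)*(-34)) = 1/((7 - 1*(-4913))**2 + 299*(-34)) = 1/((7 + 4913)**2 - 10166) = 1/(4920**2 - 10166) = 1/(24206400 - 10166) = 1/24196234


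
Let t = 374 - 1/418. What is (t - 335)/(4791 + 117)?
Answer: 16301/2051544 ≈ 0.0079457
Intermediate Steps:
t = 156331/418 (t = 374 - 1*1/418 = 374 - 1/418 = 156331/418 ≈ 374.00)
(t - 335)/(4791 + 117) = (156331/418 - 335)/(4791 + 117) = (16301/418)/4908 = (16301/418)*(1/4908) = 16301/2051544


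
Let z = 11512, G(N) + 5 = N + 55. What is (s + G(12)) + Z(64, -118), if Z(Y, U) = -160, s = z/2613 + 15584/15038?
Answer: -1818501182/19647147 ≈ -92.558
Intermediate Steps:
G(N) = 50 + N (G(N) = -5 + (N + 55) = -5 + (55 + N) = 50 + N)
s = 106919224/19647147 (s = 11512/2613 + 15584/15038 = 11512*(1/2613) + 15584*(1/15038) = 11512/2613 + 7792/7519 = 106919224/19647147 ≈ 5.4420)
(s + G(12)) + Z(64, -118) = (106919224/19647147 + (50 + 12)) - 160 = (106919224/19647147 + 62) - 160 = 1325042338/19647147 - 160 = -1818501182/19647147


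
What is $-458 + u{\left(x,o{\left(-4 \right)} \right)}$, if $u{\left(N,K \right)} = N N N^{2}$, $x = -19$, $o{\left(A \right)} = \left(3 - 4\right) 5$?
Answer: $129863$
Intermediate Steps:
$o{\left(A \right)} = -5$ ($o{\left(A \right)} = \left(-1\right) 5 = -5$)
$u{\left(N,K \right)} = N^{4}$ ($u{\left(N,K \right)} = N^{2} N^{2} = N^{4}$)
$-458 + u{\left(x,o{\left(-4 \right)} \right)} = -458 + \left(-19\right)^{4} = -458 + 130321 = 129863$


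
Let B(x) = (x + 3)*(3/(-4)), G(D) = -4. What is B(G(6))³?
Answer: 27/64 ≈ 0.42188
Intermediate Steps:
B(x) = -9/4 - 3*x/4 (B(x) = (3 + x)*(3*(-¼)) = (3 + x)*(-¾) = -9/4 - 3*x/4)
B(G(6))³ = (-9/4 - ¾*(-4))³ = (-9/4 + 3)³ = (¾)³ = 27/64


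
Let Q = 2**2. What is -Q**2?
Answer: -16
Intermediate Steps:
Q = 4
-Q**2 = -1*4**2 = -1*16 = -16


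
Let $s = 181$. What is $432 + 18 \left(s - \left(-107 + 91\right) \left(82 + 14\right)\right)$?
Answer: $31338$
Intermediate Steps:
$432 + 18 \left(s - \left(-107 + 91\right) \left(82 + 14\right)\right) = 432 + 18 \left(181 - \left(-107 + 91\right) \left(82 + 14\right)\right) = 432 + 18 \left(181 - \left(-16\right) 96\right) = 432 + 18 \left(181 - -1536\right) = 432 + 18 \left(181 + 1536\right) = 432 + 18 \cdot 1717 = 432 + 30906 = 31338$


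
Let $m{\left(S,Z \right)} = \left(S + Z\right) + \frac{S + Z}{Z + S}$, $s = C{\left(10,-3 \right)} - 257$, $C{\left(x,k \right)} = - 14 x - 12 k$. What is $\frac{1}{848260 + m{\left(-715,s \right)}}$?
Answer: $\frac{1}{847185} \approx 1.1804 \cdot 10^{-6}$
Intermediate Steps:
$s = -361$ ($s = \left(\left(-14\right) 10 - -36\right) - 257 = \left(-140 + 36\right) - 257 = -104 - 257 = -361$)
$m{\left(S,Z \right)} = 1 + S + Z$ ($m{\left(S,Z \right)} = \left(S + Z\right) + \frac{S + Z}{S + Z} = \left(S + Z\right) + 1 = 1 + S + Z$)
$\frac{1}{848260 + m{\left(-715,s \right)}} = \frac{1}{848260 - 1075} = \frac{1}{847185}$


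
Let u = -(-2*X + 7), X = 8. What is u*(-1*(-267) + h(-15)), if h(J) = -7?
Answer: 2340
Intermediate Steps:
u = 9 (u = -(-2*8 + 7) = -(-16 + 7) = -1*(-9) = 9)
u*(-1*(-267) + h(-15)) = 9*(-1*(-267) - 7) = 9*(267 - 7) = 9*260 = 2340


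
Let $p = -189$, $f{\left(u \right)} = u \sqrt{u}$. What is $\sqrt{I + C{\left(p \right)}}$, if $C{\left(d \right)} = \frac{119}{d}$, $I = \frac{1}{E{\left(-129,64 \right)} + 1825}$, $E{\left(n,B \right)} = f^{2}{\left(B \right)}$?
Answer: $\frac{i \sqrt{3553639899522}}{2375721} \approx 0.79349 i$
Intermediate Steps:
$f{\left(u \right)} = u^{\frac{3}{2}}$
$E{\left(n,B \right)} = B^{3}$ ($E{\left(n,B \right)} = \left(B^{\frac{3}{2}}\right)^{2} = B^{3}$)
$I = \frac{1}{263969}$ ($I = \frac{1}{64^{3} + 1825} = \frac{1}{262144 + 1825} = \frac{1}{263969} \approx 3.7883 \cdot 10^{-6}$)
$\sqrt{I + C{\left(p \right)}} = \sqrt{\frac{1}{263969} + \frac{119}{-189}} = \sqrt{\frac{1}{263969} + 119 \left(- \frac{1}{189}\right)} = \sqrt{\frac{1}{263969} - \frac{17}{27}} = \sqrt{- \frac{4487446}{7127163}} = \frac{i \sqrt{3553639899522}}{2375721}$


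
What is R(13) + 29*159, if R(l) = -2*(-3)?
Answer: 4617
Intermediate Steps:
R(l) = 6
R(13) + 29*159 = 6 + 29*159 = 6 + 4611 = 4617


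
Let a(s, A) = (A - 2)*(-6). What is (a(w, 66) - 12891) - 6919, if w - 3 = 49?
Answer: -20194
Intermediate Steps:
w = 52 (w = 3 + 49 = 52)
a(s, A) = 12 - 6*A (a(s, A) = (-2 + A)*(-6) = 12 - 6*A)
(a(w, 66) - 12891) - 6919 = ((12 - 6*66) - 12891) - 6919 = ((12 - 396) - 12891) - 6919 = (-384 - 12891) - 6919 = -13275 - 6919 = -20194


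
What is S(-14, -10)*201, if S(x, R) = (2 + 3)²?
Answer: 5025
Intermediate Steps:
S(x, R) = 25 (S(x, R) = 5² = 25)
S(-14, -10)*201 = 25*201 = 5025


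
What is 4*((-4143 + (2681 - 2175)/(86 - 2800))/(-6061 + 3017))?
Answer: 244448/44899 ≈ 5.4444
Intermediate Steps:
4*((-4143 + (2681 - 2175)/(86 - 2800))/(-6061 + 3017)) = 4*((-4143 + 506/(-2714))/(-3044)) = 4*((-4143 + 506*(-1/2714))*(-1/3044)) = 4*((-4143 - 11/59)*(-1/3044)) = 4*(-244448/59*(-1/3044)) = 4*(61112/44899) = 244448/44899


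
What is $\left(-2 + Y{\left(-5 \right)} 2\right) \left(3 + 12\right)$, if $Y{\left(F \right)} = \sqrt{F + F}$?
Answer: $-30 + 30 i \sqrt{10} \approx -30.0 + 94.868 i$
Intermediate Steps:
$Y{\left(F \right)} = \sqrt{2} \sqrt{F}$ ($Y{\left(F \right)} = \sqrt{2 F} = \sqrt{2} \sqrt{F}$)
$\left(-2 + Y{\left(-5 \right)} 2\right) \left(3 + 12\right) = \left(-2 + \sqrt{2} \sqrt{-5} \cdot 2\right) \left(3 + 12\right) = \left(-2 + \sqrt{2} i \sqrt{5} \cdot 2\right) 15 = \left(-2 + i \sqrt{10} \cdot 2\right) 15 = \left(-2 + 2 i \sqrt{10}\right) 15 = -30 + 30 i \sqrt{10}$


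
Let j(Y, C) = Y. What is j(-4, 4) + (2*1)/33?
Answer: -130/33 ≈ -3.9394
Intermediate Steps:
j(-4, 4) + (2*1)/33 = -4 + (2*1)/33 = -4 + (1/33)*2 = -4 + 2/33 = -130/33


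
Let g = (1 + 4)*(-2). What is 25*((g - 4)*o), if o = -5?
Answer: 1750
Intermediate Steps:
g = -10 (g = 5*(-2) = -10)
25*((g - 4)*o) = 25*((-10 - 4)*(-5)) = 25*(-14*(-5)) = 25*70 = 1750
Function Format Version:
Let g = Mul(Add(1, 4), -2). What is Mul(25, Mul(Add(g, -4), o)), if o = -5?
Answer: 1750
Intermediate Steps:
g = -10 (g = Mul(5, -2) = -10)
Mul(25, Mul(Add(g, -4), o)) = Mul(25, Mul(Add(-10, -4), -5)) = Mul(25, Mul(-14, -5)) = Mul(25, 70) = 1750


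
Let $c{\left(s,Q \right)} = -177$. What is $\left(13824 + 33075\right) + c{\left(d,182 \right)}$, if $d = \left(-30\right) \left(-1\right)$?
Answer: $46722$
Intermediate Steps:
$d = 30$
$\left(13824 + 33075\right) + c{\left(d,182 \right)} = \left(13824 + 33075\right) - 177 = 46899 - 177 = 46722$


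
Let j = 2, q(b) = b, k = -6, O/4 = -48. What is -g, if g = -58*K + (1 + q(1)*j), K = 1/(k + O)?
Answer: -326/99 ≈ -3.2929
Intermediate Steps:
O = -192 (O = 4*(-48) = -192)
K = -1/198 (K = 1/(-6 - 192) = 1/(-198) = -1/198 ≈ -0.0050505)
g = 326/99 (g = -58*(-1/198) + (1 + 1*2) = 29/99 + (1 + 2) = 29/99 + 3 = 326/99 ≈ 3.2929)
-g = -1*326/99 = -326/99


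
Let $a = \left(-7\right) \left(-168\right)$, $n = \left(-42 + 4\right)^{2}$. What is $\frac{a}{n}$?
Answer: $\frac{294}{361} \approx 0.8144$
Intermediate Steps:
$n = 1444$ ($n = \left(-38\right)^{2} = 1444$)
$a = 1176$
$\frac{a}{n} = \frac{1176}{1444} = 1176 \cdot \frac{1}{1444} = \frac{294}{361}$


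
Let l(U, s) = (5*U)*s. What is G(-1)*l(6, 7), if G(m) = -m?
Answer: 210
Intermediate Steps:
l(U, s) = 5*U*s
G(-1)*l(6, 7) = (-1*(-1))*(5*6*7) = 1*210 = 210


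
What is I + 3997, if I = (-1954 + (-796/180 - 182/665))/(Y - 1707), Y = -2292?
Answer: 2733599450/683829 ≈ 3997.5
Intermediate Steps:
I = 334937/683829 (I = (-1954 + (-796/180 - 182/665))/(-2292 - 1707) = (-1954 + (-796*1/180 - 182*1/665))/(-3999) = (-1954 + (-199/45 - 26/95))*(-1/3999) = (-1954 - 803/171)*(-1/3999) = -334937/171*(-1/3999) = 334937/683829 ≈ 0.48980)
I + 3997 = 334937/683829 + 3997 = 2733599450/683829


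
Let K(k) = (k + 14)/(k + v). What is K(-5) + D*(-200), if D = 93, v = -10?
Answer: -93003/5 ≈ -18601.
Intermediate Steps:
K(k) = (14 + k)/(-10 + k) (K(k) = (k + 14)/(k - 10) = (14 + k)/(-10 + k))
K(-5) + D*(-200) = (14 - 5)/(-10 - 5) + 93*(-200) = 9/(-15) - 18600 = -1/15*9 - 18600 = -⅗ - 18600 = -93003/5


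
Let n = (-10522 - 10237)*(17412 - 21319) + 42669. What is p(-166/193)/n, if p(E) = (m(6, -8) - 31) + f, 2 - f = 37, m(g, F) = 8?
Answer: -29/40574041 ≈ -7.1474e-7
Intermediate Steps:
f = -35 (f = 2 - 1*37 = 2 - 37 = -35)
n = 81148082 (n = -20759*(-3907) + 42669 = 81105413 + 42669 = 81148082)
p(E) = -58 (p(E) = (8 - 31) - 35 = -23 - 35 = -58)
p(-166/193)/n = -58/81148082 = -58*1/81148082 = -29/40574041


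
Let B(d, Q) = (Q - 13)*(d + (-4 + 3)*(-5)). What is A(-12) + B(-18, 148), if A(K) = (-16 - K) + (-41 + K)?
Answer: -1812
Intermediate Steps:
A(K) = -57
B(d, Q) = (-13 + Q)*(5 + d) (B(d, Q) = (-13 + Q)*(d - 1*(-5)) = (-13 + Q)*(d + 5) = (-13 + Q)*(5 + d))
A(-12) + B(-18, 148) = -57 + (-65 - 13*(-18) + 5*148 + 148*(-18)) = -57 + (-65 + 234 + 740 - 2664) = -57 - 1755 = -1812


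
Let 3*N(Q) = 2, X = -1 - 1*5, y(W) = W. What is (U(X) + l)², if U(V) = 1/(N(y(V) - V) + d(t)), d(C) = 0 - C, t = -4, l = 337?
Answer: 22287841/196 ≈ 1.1371e+5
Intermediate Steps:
X = -6 (X = -1 - 5 = -6)
N(Q) = ⅔ (N(Q) = (⅓)*2 = ⅔)
d(C) = -C
U(V) = 3/14 (U(V) = 1/(⅔ - 1*(-4)) = 1/(⅔ + 4) = 1/(14/3) = 3/14)
(U(X) + l)² = (3/14 + 337)² = (4721/14)² = 22287841/196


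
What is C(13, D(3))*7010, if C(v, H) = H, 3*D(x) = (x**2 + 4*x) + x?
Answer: 56080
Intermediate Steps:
D(x) = x**2/3 + 5*x/3 (D(x) = ((x**2 + 4*x) + x)/3 = (x**2 + 5*x)/3 = x**2/3 + 5*x/3)
C(13, D(3))*7010 = ((1/3)*3*(5 + 3))*7010 = ((1/3)*3*8)*7010 = 8*7010 = 56080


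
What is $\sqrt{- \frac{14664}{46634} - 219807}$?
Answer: $\frac{i \sqrt{119505387819867}}{23317} \approx 468.84 i$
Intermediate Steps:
$\sqrt{- \frac{14664}{46634} - 219807} = \sqrt{\left(-14664\right) \frac{1}{46634} - 219807} = \sqrt{- \frac{7332}{23317} - 219807} = \sqrt{- \frac{5125247151}{23317}} = \frac{i \sqrt{119505387819867}}{23317}$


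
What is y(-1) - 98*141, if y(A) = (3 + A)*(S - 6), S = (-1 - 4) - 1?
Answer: -13842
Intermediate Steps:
S = -6 (S = -5 - 1 = -6)
y(A) = -36 - 12*A (y(A) = (3 + A)*(-6 - 6) = (3 + A)*(-12) = -36 - 12*A)
y(-1) - 98*141 = (-36 - 12*(-1)) - 98*141 = (-36 + 12) - 13818 = -24 - 13818 = -13842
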